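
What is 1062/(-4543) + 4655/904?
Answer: 342163/69608 ≈ 4.9156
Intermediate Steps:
1062/(-4543) + 4655/904 = 1062*(-1/4543) + 4655*(1/904) = -18/77 + 4655/904 = 342163/69608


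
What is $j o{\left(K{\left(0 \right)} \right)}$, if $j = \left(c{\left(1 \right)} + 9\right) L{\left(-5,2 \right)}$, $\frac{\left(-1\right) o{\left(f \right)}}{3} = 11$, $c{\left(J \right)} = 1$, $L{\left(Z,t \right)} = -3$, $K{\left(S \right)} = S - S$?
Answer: $990$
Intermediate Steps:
$K{\left(S \right)} = 0$
$o{\left(f \right)} = -33$ ($o{\left(f \right)} = \left(-3\right) 11 = -33$)
$j = -30$ ($j = \left(1 + 9\right) \left(-3\right) = 10 \left(-3\right) = -30$)
$j o{\left(K{\left(0 \right)} \right)} = \left(-30\right) \left(-33\right) = 990$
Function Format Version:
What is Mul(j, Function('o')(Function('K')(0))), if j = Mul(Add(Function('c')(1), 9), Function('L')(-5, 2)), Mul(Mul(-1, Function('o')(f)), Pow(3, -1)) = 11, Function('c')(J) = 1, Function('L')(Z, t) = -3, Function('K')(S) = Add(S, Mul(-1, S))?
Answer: 990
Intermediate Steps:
Function('K')(S) = 0
Function('o')(f) = -33 (Function('o')(f) = Mul(-3, 11) = -33)
j = -30 (j = Mul(Add(1, 9), -3) = Mul(10, -3) = -30)
Mul(j, Function('o')(Function('K')(0))) = Mul(-30, -33) = 990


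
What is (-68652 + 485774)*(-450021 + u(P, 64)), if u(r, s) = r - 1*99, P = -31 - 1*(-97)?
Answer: -187727424588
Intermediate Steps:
P = 66 (P = -31 + 97 = 66)
u(r, s) = -99 + r (u(r, s) = r - 99 = -99 + r)
(-68652 + 485774)*(-450021 + u(P, 64)) = (-68652 + 485774)*(-450021 + (-99 + 66)) = 417122*(-450021 - 33) = 417122*(-450054) = -187727424588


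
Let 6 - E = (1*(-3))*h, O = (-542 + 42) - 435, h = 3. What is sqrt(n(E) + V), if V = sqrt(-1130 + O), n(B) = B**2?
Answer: sqrt(225 + I*sqrt(2065)) ≈ 15.076 + 1.5072*I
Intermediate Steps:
O = -935 (O = -500 - 435 = -935)
E = 15 (E = 6 - 1*(-3)*3 = 6 - (-3)*3 = 6 - 1*(-9) = 6 + 9 = 15)
V = I*sqrt(2065) (V = sqrt(-1130 - 935) = sqrt(-2065) = I*sqrt(2065) ≈ 45.442*I)
sqrt(n(E) + V) = sqrt(15**2 + I*sqrt(2065)) = sqrt(225 + I*sqrt(2065))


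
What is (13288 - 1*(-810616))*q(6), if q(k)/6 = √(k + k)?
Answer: 9886848*√3 ≈ 1.7125e+7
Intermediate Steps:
q(k) = 6*√2*√k (q(k) = 6*√(k + k) = 6*√(2*k) = 6*(√2*√k) = 6*√2*√k)
(13288 - 1*(-810616))*q(6) = (13288 - 1*(-810616))*(6*√2*√6) = (13288 + 810616)*(12*√3) = 823904*(12*√3) = 9886848*√3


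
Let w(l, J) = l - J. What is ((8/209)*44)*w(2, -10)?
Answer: 384/19 ≈ 20.211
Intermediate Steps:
((8/209)*44)*w(2, -10) = ((8/209)*44)*(2 - 1*(-10)) = ((8*(1/209))*44)*(2 + 10) = ((8/209)*44)*12 = (32/19)*12 = 384/19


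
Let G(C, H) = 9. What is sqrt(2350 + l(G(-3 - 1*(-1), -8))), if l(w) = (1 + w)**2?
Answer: 35*sqrt(2) ≈ 49.497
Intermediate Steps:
sqrt(2350 + l(G(-3 - 1*(-1), -8))) = sqrt(2350 + (1 + 9)**2) = sqrt(2350 + 10**2) = sqrt(2350 + 100) = sqrt(2450) = 35*sqrt(2)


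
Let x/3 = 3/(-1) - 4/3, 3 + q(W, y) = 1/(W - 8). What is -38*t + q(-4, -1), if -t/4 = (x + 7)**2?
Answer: 65627/12 ≈ 5468.9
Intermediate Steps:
q(W, y) = -3 + 1/(-8 + W) (q(W, y) = -3 + 1/(W - 8) = -3 + 1/(-8 + W))
x = -13 (x = 3*(3/(-1) - 4/3) = 3*(3*(-1) - 4*1/3) = 3*(-3 - 4/3) = 3*(-13/3) = -13)
t = -144 (t = -4*(-13 + 7)**2 = -4*(-6)**2 = -4*36 = -144)
-38*t + q(-4, -1) = -38*(-144) + (25 - 3*(-4))/(-8 - 4) = 5472 + (25 + 12)/(-12) = 5472 - 1/12*37 = 5472 - 37/12 = 65627/12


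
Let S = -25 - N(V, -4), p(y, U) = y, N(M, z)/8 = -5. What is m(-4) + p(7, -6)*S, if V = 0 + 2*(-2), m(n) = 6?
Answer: 111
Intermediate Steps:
V = -4 (V = 0 - 4 = -4)
N(M, z) = -40 (N(M, z) = 8*(-5) = -40)
S = 15 (S = -25 - 1*(-40) = -25 + 40 = 15)
m(-4) + p(7, -6)*S = 6 + 7*15 = 6 + 105 = 111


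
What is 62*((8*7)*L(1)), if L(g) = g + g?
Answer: 6944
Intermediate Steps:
L(g) = 2*g
62*((8*7)*L(1)) = 62*((8*7)*(2*1)) = 62*(56*2) = 62*112 = 6944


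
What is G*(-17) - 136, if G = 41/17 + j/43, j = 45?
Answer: -8376/43 ≈ -194.79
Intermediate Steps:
G = 2528/731 (G = 41/17 + 45/43 = 2528/731 ≈ 3.4583)
G*(-17) - 136 = (2528/731)*(-17) - 136 = -2528/43 - 136 = -8376/43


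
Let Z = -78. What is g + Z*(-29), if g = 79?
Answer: 2341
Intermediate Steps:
g + Z*(-29) = 79 - 78*(-29) = 79 + 2262 = 2341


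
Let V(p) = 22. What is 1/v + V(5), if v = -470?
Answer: 10339/470 ≈ 21.998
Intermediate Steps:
1/v + V(5) = 1/(-470) + 22 = -1/470 + 22 = 10339/470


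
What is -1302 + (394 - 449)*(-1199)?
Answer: 64643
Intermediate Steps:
-1302 + (394 - 449)*(-1199) = -1302 - 55*(-1199) = -1302 + 65945 = 64643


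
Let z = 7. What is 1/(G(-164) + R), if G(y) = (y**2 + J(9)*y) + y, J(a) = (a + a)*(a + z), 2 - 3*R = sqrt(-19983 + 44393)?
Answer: -92247/1890989797 + 3*sqrt(24410)/3781979594 ≈ -4.8658e-5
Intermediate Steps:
R = 2/3 - sqrt(24410)/3 (R = 2/3 - sqrt(-19983 + 44393)/3 = 2/3 - sqrt(24410)/3 ≈ -51.412)
J(a) = 2*a*(7 + a) (J(a) = (a + a)*(a + 7) = (2*a)*(7 + a) = 2*a*(7 + a))
G(y) = y**2 + 289*y (G(y) = (y**2 + (2*9*(7 + 9))*y) + y = (y**2 + (2*9*16)*y) + y = (y**2 + 288*y) + y = y**2 + 289*y)
1/(G(-164) + R) = 1/(-164*(289 - 164) + (2/3 - sqrt(24410)/3)) = 1/(-164*125 + (2/3 - sqrt(24410)/3)) = 1/(-20500 + (2/3 - sqrt(24410)/3)) = 1/(-61498/3 - sqrt(24410)/3)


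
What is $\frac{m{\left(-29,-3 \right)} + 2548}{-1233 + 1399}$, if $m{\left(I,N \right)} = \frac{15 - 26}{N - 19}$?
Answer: $\frac{5097}{332} \approx 15.352$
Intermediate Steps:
$m{\left(I,N \right)} = - \frac{11}{-19 + N}$
$\frac{m{\left(-29,-3 \right)} + 2548}{-1233 + 1399} = \frac{- \frac{11}{-19 - 3} + 2548}{-1233 + 1399} = \frac{- \frac{11}{-22} + 2548}{166} = \left(\left(-11\right) \left(- \frac{1}{22}\right) + 2548\right) \frac{1}{166} = \left(\frac{1}{2} + 2548\right) \frac{1}{166} = \frac{5097}{2} \cdot \frac{1}{166} = \frac{5097}{332}$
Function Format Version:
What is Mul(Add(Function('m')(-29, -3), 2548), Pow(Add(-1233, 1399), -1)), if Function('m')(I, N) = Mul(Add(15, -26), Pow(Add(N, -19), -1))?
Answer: Rational(5097, 332) ≈ 15.352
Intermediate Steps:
Function('m')(I, N) = Mul(-11, Pow(Add(-19, N), -1))
Mul(Add(Function('m')(-29, -3), 2548), Pow(Add(-1233, 1399), -1)) = Mul(Add(Mul(-11, Pow(Add(-19, -3), -1)), 2548), Pow(Add(-1233, 1399), -1)) = Mul(Add(Mul(-11, Pow(-22, -1)), 2548), Pow(166, -1)) = Mul(Add(Mul(-11, Rational(-1, 22)), 2548), Rational(1, 166)) = Mul(Add(Rational(1, 2), 2548), Rational(1, 166)) = Mul(Rational(5097, 2), Rational(1, 166)) = Rational(5097, 332)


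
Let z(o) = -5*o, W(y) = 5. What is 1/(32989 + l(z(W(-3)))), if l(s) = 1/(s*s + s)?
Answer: 600/19793401 ≈ 3.0313e-5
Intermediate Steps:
l(s) = 1/(s + s**2) (l(s) = 1/(s**2 + s) = 1/(s + s**2))
1/(32989 + l(z(W(-3)))) = 1/(32989 + 1/(((-5*5))*(1 - 5*5))) = 1/(32989 + 1/((-25)*(1 - 25))) = 1/(32989 - 1/25/(-24)) = 1/(32989 - 1/25*(-1/24)) = 1/(32989 + 1/600) = 1/(19793401/600) = 600/19793401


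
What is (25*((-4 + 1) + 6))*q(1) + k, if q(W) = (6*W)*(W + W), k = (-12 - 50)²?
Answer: 4744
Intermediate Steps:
k = 3844 (k = (-62)² = 3844)
q(W) = 12*W² (q(W) = (6*W)*(2*W) = 12*W²)
(25*((-4 + 1) + 6))*q(1) + k = (25*((-4 + 1) + 6))*(12*1²) + 3844 = (25*(-3 + 6))*(12*1) + 3844 = (25*3)*12 + 3844 = 75*12 + 3844 = 900 + 3844 = 4744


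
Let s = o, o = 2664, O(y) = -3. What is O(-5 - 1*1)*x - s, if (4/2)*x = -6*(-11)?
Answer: -2763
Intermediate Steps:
x = 33 (x = (-6*(-11))/2 = (½)*66 = 33)
s = 2664
O(-5 - 1*1)*x - s = -3*33 - 1*2664 = -99 - 2664 = -2763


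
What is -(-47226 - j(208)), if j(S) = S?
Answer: 47434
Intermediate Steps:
-(-47226 - j(208)) = -(-47226 - 1*208) = -(-47226 - 208) = -1*(-47434) = 47434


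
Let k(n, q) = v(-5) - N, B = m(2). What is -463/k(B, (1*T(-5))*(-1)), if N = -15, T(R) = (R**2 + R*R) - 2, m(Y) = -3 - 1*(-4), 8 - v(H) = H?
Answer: -463/28 ≈ -16.536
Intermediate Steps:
v(H) = 8 - H
m(Y) = 1 (m(Y) = -3 + 4 = 1)
T(R) = -2 + 2*R**2 (T(R) = (R**2 + R**2) - 2 = 2*R**2 - 2 = -2 + 2*R**2)
B = 1
k(n, q) = 28 (k(n, q) = (8 - 1*(-5)) - 1*(-15) = (8 + 5) + 15 = 13 + 15 = 28)
-463/k(B, (1*T(-5))*(-1)) = -463/28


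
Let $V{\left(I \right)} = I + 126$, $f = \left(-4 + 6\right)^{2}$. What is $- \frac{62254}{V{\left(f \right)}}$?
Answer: $- \frac{31127}{65} \approx -478.88$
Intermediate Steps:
$f = 4$ ($f = 2^{2} = 4$)
$V{\left(I \right)} = 126 + I$
$- \frac{62254}{V{\left(f \right)}} = - \frac{62254}{126 + 4} = - \frac{62254}{130} = \left(-62254\right) \frac{1}{130} = - \frac{31127}{65}$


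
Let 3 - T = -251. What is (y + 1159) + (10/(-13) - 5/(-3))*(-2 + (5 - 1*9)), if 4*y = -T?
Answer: 28343/26 ≈ 1090.1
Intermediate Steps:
T = 254 (T = 3 - 1*(-251) = 3 + 251 = 254)
y = -127/2 (y = (-1*254)/4 = (1/4)*(-254) = -127/2 ≈ -63.500)
(y + 1159) + (10/(-13) - 5/(-3))*(-2 + (5 - 1*9)) = (-127/2 + 1159) + (10/(-13) - 5/(-3))*(-2 + (5 - 1*9)) = 2191/2 + (10*(-1/13) - 5*(-1/3))*(-2 + (5 - 9)) = 2191/2 + (-10/13 + 5/3)*(-2 - 4) = 2191/2 + (35/39)*(-6) = 2191/2 - 70/13 = 28343/26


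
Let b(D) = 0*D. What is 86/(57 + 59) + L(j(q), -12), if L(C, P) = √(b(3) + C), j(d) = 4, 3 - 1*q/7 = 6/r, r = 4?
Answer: 159/58 ≈ 2.7414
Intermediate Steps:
q = 21/2 (q = 21 - 42/4 = 21 - 7*3/2 = 21 - 21/2 = 21/2 ≈ 10.500)
b(D) = 0
L(C, P) = √C (L(C, P) = √(0 + C) = √C)
86/(57 + 59) + L(j(q), -12) = 86/(57 + 59) + √4 = 86/116 + 2 = 86*(1/116) + 2 = 43/58 + 2 = 159/58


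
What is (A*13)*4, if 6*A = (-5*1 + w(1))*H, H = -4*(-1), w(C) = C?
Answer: -416/3 ≈ -138.67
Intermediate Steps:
H = 4
A = -8/3 (A = ((-5*1 + 1)*4)/6 = ((-5 + 1)*4)/6 = (-4*4)/6 = (⅙)*(-16) = -8/3 ≈ -2.6667)
(A*13)*4 = -8/3*13*4 = -104/3*4 = -416/3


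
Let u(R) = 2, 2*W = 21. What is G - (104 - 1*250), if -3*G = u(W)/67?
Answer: 29344/201 ≈ 145.99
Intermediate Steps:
W = 21/2 (W = (½)*21 = 21/2 ≈ 10.500)
G = -2/201 (G = -2/(3*67) = -⅓*2/67 = -2/201 ≈ -0.0099503)
G - (104 - 1*250) = -2/201 - (104 - 1*250) = -2/201 - (104 - 250) = -2/201 - 1*(-146) = -2/201 + 146 = 29344/201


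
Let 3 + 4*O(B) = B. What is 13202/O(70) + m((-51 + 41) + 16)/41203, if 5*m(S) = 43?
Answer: 10879243001/13803005 ≈ 788.18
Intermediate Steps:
O(B) = -¾ + B/4
m(S) = 43/5 (m(S) = (⅕)*43 = 43/5)
13202/O(70) + m((-51 + 41) + 16)/41203 = 13202/(-¾ + (¼)*70) + (43/5)/41203 = 13202/(-¾ + 35/2) + (43/5)*(1/41203) = 13202/(67/4) + 43/206015 = 13202*(4/67) + 43/206015 = 52808/67 + 43/206015 = 10879243001/13803005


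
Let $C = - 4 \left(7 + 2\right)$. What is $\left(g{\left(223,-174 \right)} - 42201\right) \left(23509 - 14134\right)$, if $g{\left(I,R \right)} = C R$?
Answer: $-336909375$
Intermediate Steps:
$C = -36$ ($C = \left(-4\right) 9 = -36$)
$g{\left(I,R \right)} = - 36 R$
$\left(g{\left(223,-174 \right)} - 42201\right) \left(23509 - 14134\right) = \left(\left(-36\right) \left(-174\right) - 42201\right) \left(23509 - 14134\right) = \left(6264 - 42201\right) 9375 = \left(-35937\right) 9375 = -336909375$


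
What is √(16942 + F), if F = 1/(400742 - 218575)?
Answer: √562217150973605/182167 ≈ 130.16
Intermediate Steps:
F = 1/182167 ≈ 5.4895e-6
√(16942 + F) = √(16942 + 1/182167) = √(3086273315/182167) = √562217150973605/182167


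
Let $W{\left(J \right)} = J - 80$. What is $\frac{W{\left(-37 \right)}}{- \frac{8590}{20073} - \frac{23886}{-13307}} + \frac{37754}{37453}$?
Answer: $- \frac{26899915111633}{318051353308} \approx -84.577$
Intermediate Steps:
$W{\left(J \right)} = -80 + J$ ($W{\left(J \right)} = J - 80 = -80 + J$)
$\frac{W{\left(-37 \right)}}{- \frac{8590}{20073} - \frac{23886}{-13307}} + \frac{37754}{37453} = \frac{-80 - 37}{- \frac{8590}{20073} - \frac{23886}{-13307}} + \frac{37754}{37453} = - \frac{117}{\left(-8590\right) \frac{1}{20073} - - \frac{23886}{13307}} + 37754 \cdot \frac{1}{37453} = - \frac{117}{- \frac{8590}{20073} + \frac{23886}{13307}} + \frac{878}{871} = - \frac{117}{\frac{365156548}{267111411}} + \frac{878}{871} = \left(-117\right) \frac{267111411}{365156548} + \frac{878}{871} = - \frac{31252035087}{365156548} + \frac{878}{871} = - \frac{26899915111633}{318051353308}$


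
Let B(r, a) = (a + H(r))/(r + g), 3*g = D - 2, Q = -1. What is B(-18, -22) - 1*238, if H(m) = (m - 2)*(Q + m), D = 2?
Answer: -2321/9 ≈ -257.89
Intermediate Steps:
H(m) = (-1 + m)*(-2 + m) (H(m) = (m - 2)*(-1 + m) = (-2 + m)*(-1 + m) = (-1 + m)*(-2 + m))
g = 0 (g = (2 - 2)/3 = (⅓)*0 = 0)
B(r, a) = (2 + a + r² - 3*r)/r (B(r, a) = (a + (2 + r² - 3*r))/(r + 0) = (2 + a + r² - 3*r)/r)
B(-18, -22) - 1*238 = (-3 - 18 + 2/(-18) - 22/(-18)) - 1*238 = (-3 - 18 + 2*(-1/18) - 22*(-1/18)) - 238 = (-3 - 18 - ⅑ + 11/9) - 238 = -179/9 - 238 = -2321/9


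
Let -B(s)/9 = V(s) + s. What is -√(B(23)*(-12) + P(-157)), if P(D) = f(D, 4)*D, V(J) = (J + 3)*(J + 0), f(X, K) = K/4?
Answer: -√66911 ≈ -258.67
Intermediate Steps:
f(X, K) = K/4 (f(X, K) = K*(¼) = K/4)
V(J) = J*(3 + J) (V(J) = (3 + J)*J = J*(3 + J))
B(s) = -9*s - 9*s*(3 + s) (B(s) = -9*(s*(3 + s) + s) = -9*(s + s*(3 + s)) = -9*s - 9*s*(3 + s))
P(D) = D (P(D) = ((¼)*4)*D = 1*D = D)
-√(B(23)*(-12) + P(-157)) = -√((9*23*(-4 - 1*23))*(-12) - 157) = -√((9*23*(-4 - 23))*(-12) - 157) = -√((9*23*(-27))*(-12) - 157) = -√(-5589*(-12) - 157) = -√(67068 - 157) = -√66911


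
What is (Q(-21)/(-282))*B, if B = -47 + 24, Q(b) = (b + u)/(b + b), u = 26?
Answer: -115/11844 ≈ -0.0097096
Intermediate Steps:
Q(b) = (26 + b)/(2*b) (Q(b) = (b + 26)/(b + b) = (26 + b)/((2*b)) = (26 + b)*(1/(2*b)) = (26 + b)/(2*b))
B = -23
(Q(-21)/(-282))*B = (((1/2)*(26 - 21)/(-21))/(-282))*(-23) = (((1/2)*(-1/21)*5)*(-1/282))*(-23) = -5/42*(-1/282)*(-23) = (5/11844)*(-23) = -115/11844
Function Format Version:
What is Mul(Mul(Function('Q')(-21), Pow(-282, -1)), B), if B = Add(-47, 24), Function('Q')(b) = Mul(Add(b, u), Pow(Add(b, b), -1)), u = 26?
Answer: Rational(-115, 11844) ≈ -0.0097096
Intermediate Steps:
Function('Q')(b) = Mul(Rational(1, 2), Pow(b, -1), Add(26, b)) (Function('Q')(b) = Mul(Add(b, 26), Pow(Add(b, b), -1)) = Mul(Add(26, b), Pow(Mul(2, b), -1)) = Mul(Add(26, b), Mul(Rational(1, 2), Pow(b, -1))) = Mul(Rational(1, 2), Pow(b, -1), Add(26, b)))
B = -23
Mul(Mul(Function('Q')(-21), Pow(-282, -1)), B) = Mul(Mul(Mul(Rational(1, 2), Pow(-21, -1), Add(26, -21)), Pow(-282, -1)), -23) = Mul(Mul(Mul(Rational(1, 2), Rational(-1, 21), 5), Rational(-1, 282)), -23) = Mul(Mul(Rational(-5, 42), Rational(-1, 282)), -23) = Mul(Rational(5, 11844), -23) = Rational(-115, 11844)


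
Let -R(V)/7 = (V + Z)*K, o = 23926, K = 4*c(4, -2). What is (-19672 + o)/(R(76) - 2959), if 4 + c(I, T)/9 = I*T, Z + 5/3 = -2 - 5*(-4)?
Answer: 4254/276257 ≈ 0.015399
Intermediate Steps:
Z = 49/3 (Z = -5/3 + (-2 - 5*(-4)) = -5/3 + (-2 + 20) = -5/3 + 18 = 49/3 ≈ 16.333)
c(I, T) = -36 + 9*I*T (c(I, T) = -36 + 9*(I*T) = -36 + 9*I*T)
K = -432 (K = 4*(-36 + 9*4*(-2)) = 4*(-36 - 72) = 4*(-108) = -432)
R(V) = 49392 + 3024*V (R(V) = -7*(V + 49/3)*(-432) = -7*(49/3 + V)*(-432) = -7*(-7056 - 432*V) = 49392 + 3024*V)
(-19672 + o)/(R(76) - 2959) = (-19672 + 23926)/((49392 + 3024*76) - 2959) = 4254/((49392 + 229824) - 2959) = 4254/(279216 - 2959) = 4254/276257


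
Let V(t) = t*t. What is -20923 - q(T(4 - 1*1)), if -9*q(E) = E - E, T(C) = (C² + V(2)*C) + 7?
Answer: -20923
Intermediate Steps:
V(t) = t²
T(C) = 7 + C² + 4*C (T(C) = (C² + 2²*C) + 7 = (C² + 4*C) + 7 = 7 + C² + 4*C)
q(E) = 0 (q(E) = -(E - E)/9 = -⅑*0 = 0)
-20923 - q(T(4 - 1*1)) = -20923 - 1*0 = -20923 + 0 = -20923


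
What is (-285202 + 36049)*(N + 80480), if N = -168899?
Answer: 22029859107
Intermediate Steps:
(-285202 + 36049)*(N + 80480) = (-285202 + 36049)*(-168899 + 80480) = -249153*(-88419) = 22029859107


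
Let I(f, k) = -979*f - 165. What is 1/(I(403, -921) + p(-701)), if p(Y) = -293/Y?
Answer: -701/276685809 ≈ -2.5336e-6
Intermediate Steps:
I(f, k) = -165 - 979*f
1/(I(403, -921) + p(-701)) = 1/((-165 - 979*403) - 293/(-701)) = 1/((-165 - 394537) - 293*(-1/701)) = 1/(-394702 + 293/701) = 1/(-276685809/701) = -701/276685809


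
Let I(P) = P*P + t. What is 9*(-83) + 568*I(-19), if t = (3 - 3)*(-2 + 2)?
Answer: 204301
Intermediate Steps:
t = 0 (t = 0*0 = 0)
I(P) = P**2 (I(P) = P*P + 0 = P**2 + 0 = P**2)
9*(-83) + 568*I(-19) = 9*(-83) + 568*(-19)**2 = -747 + 568*361 = -747 + 205048 = 204301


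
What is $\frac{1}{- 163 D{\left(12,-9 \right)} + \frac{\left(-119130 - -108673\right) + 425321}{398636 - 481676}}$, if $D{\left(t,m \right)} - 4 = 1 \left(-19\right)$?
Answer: $\frac{1730}{4221207} \approx 0.00040984$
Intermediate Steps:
$D{\left(t,m \right)} = -15$ ($D{\left(t,m \right)} = 4 + 1 \left(-19\right) = 4 - 19 = -15$)
$\frac{1}{- 163 D{\left(12,-9 \right)} + \frac{\left(-119130 - -108673\right) + 425321}{398636 - 481676}} = \frac{1}{\left(-163\right) \left(-15\right) + \frac{\left(-119130 - -108673\right) + 425321}{398636 - 481676}} = \frac{1}{2445 + \frac{\left(-119130 + 108673\right) + 425321}{-83040}} = \frac{1}{2445 + \left(-10457 + 425321\right) \left(- \frac{1}{83040}\right)} = \frac{1}{2445 + 414864 \left(- \frac{1}{83040}\right)} = \frac{1}{2445 - \frac{8643}{1730}} = \frac{1}{\frac{4221207}{1730}} = \frac{1730}{4221207}$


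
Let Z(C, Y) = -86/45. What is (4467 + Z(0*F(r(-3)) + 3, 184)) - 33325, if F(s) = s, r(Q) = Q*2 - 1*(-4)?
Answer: -1298696/45 ≈ -28860.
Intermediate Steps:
r(Q) = 4 + 2*Q (r(Q) = 2*Q + 4 = 4 + 2*Q)
Z(C, Y) = -86/45 (Z(C, Y) = -86*1/45 = -86/45)
(4467 + Z(0*F(r(-3)) + 3, 184)) - 33325 = (4467 - 86/45) - 33325 = 200929/45 - 33325 = -1298696/45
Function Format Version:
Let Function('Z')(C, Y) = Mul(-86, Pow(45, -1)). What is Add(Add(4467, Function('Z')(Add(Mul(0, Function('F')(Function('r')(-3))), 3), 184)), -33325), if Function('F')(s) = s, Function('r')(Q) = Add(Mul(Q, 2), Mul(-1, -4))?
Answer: Rational(-1298696, 45) ≈ -28860.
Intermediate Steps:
Function('r')(Q) = Add(4, Mul(2, Q)) (Function('r')(Q) = Add(Mul(2, Q), 4) = Add(4, Mul(2, Q)))
Function('Z')(C, Y) = Rational(-86, 45) (Function('Z')(C, Y) = Mul(-86, Rational(1, 45)) = Rational(-86, 45))
Add(Add(4467, Function('Z')(Add(Mul(0, Function('F')(Function('r')(-3))), 3), 184)), -33325) = Add(Add(4467, Rational(-86, 45)), -33325) = Add(Rational(200929, 45), -33325) = Rational(-1298696, 45)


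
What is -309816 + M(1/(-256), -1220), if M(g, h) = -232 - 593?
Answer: -310641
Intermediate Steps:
M(g, h) = -825
-309816 + M(1/(-256), -1220) = -309816 - 825 = -310641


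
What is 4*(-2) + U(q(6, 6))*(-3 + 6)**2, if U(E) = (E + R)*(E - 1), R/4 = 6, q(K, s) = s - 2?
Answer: 748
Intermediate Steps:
q(K, s) = -2 + s
R = 24 (R = 4*6 = 24)
U(E) = (-1 + E)*(24 + E) (U(E) = (E + 24)*(E - 1) = (24 + E)*(-1 + E) = (-1 + E)*(24 + E))
4*(-2) + U(q(6, 6))*(-3 + 6)**2 = 4*(-2) + (-24 + (-2 + 6)**2 + 23*(-2 + 6))*(-3 + 6)**2 = -8 + (-24 + 4**2 + 23*4)*3**2 = -8 + (-24 + 16 + 92)*9 = -8 + 84*9 = -8 + 756 = 748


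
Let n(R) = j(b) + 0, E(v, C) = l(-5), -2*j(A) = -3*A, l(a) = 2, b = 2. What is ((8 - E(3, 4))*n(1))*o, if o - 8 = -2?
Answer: 108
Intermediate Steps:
j(A) = 3*A/2 (j(A) = -(-3)*A/2 = 3*A/2)
E(v, C) = 2
n(R) = 3 (n(R) = (3/2)*2 + 0 = 3 + 0 = 3)
o = 6 (o = 8 - 2 = 6)
((8 - E(3, 4))*n(1))*o = ((8 - 1*2)*3)*6 = ((8 - 2)*3)*6 = (6*3)*6 = 18*6 = 108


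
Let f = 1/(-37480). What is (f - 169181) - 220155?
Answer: -14592313281/37480 ≈ -3.8934e+5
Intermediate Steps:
f = -1/37480 ≈ -2.6681e-5
(f - 169181) - 220155 = (-1/37480 - 169181) - 220155 = -6340903881/37480 - 220155 = -14592313281/37480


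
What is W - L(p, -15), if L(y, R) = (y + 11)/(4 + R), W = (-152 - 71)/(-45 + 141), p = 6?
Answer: -821/1056 ≈ -0.77746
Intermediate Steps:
W = -223/96 ≈ -2.3229
L(y, R) = (11 + y)/(4 + R)
W - L(p, -15) = -223/96 - (11 + 6)/(4 - 15) = -223/96 - 17/(-11) = -223/96 - (-1)*17/11 = -223/96 - 1*(-17/11) = -223/96 + 17/11 = -821/1056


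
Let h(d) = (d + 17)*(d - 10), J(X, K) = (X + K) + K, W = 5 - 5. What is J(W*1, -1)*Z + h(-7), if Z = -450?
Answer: 730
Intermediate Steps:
W = 0
J(X, K) = X + 2*K (J(X, K) = (K + X) + K = X + 2*K)
h(d) = (-10 + d)*(17 + d) (h(d) = (17 + d)*(-10 + d) = (-10 + d)*(17 + d))
J(W*1, -1)*Z + h(-7) = (0*1 + 2*(-1))*(-450) + (-170 + (-7)² + 7*(-7)) = (0 - 2)*(-450) + (-170 + 49 - 49) = -2*(-450) - 170 = 900 - 170 = 730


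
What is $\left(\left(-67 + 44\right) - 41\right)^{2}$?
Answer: $4096$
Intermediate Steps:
$\left(\left(-67 + 44\right) - 41\right)^{2} = \left(-23 - 41\right)^{2} = \left(-64\right)^{2} = 4096$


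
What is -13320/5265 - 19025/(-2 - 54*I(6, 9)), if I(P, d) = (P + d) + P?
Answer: 1889669/132912 ≈ 14.217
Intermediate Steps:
I(P, d) = d + 2*P
-13320/5265 - 19025/(-2 - 54*I(6, 9)) = -13320/5265 - 19025/(-2 - 54*(9 + 2*6)) = -13320*1/5265 - 19025/(-2 - 54*(9 + 12)) = -296/117 - 19025/(-2 - 54*21) = -296/117 - 19025/(-2 - 1134) = -296/117 - 19025/(-1136) = -296/117 - 19025*(-1/1136) = -296/117 + 19025/1136 = 1889669/132912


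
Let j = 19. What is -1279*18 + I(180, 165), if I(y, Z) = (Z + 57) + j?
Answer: -22781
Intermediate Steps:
I(y, Z) = 76 + Z (I(y, Z) = (Z + 57) + 19 = (57 + Z) + 19 = 76 + Z)
-1279*18 + I(180, 165) = -1279*18 + (76 + 165) = -23022 + 241 = -22781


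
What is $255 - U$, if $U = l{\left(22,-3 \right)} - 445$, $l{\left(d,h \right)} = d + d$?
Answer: $656$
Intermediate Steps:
$l{\left(d,h \right)} = 2 d$
$U = -401$ ($U = 2 \cdot 22 - 445 = 44 - 445 = -401$)
$255 - U = 255 - -401 = 255 + 401 = 656$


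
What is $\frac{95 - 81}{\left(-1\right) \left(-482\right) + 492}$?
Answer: $\frac{7}{487} \approx 0.014374$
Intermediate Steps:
$\frac{95 - 81}{\left(-1\right) \left(-482\right) + 492} = \frac{14}{482 + 492} = \frac{14}{974} = 14 \cdot \frac{1}{974} = \frac{7}{487}$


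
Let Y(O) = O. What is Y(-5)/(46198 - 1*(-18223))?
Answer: -5/64421 ≈ -7.7614e-5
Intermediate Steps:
Y(-5)/(46198 - 1*(-18223)) = -5/(46198 - 1*(-18223)) = -5/(46198 + 18223) = -5/64421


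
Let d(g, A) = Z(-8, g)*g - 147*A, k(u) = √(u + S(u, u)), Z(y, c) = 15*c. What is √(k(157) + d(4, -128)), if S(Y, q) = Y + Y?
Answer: √(19056 + √471) ≈ 138.12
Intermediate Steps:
S(Y, q) = 2*Y
k(u) = √3*√u (k(u) = √(u + 2*u) = √(3*u) = √3*√u)
d(g, A) = -147*A + 15*g² (d(g, A) = (15*g)*g - 147*A = 15*g² - 147*A = -147*A + 15*g²)
√(k(157) + d(4, -128)) = √(√3*√157 + (-147*(-128) + 15*4²)) = √(√471 + (18816 + 15*16)) = √(√471 + (18816 + 240)) = √(√471 + 19056) = √(19056 + √471)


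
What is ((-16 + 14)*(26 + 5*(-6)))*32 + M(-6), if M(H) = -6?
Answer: 250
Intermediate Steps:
((-16 + 14)*(26 + 5*(-6)))*32 + M(-6) = ((-16 + 14)*(26 + 5*(-6)))*32 - 6 = -2*(26 - 30)*32 - 6 = -2*(-4)*32 - 6 = 8*32 - 6 = 256 - 6 = 250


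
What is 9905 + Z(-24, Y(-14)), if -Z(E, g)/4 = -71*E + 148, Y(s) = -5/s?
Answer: 2497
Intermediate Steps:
Z(E, g) = -592 + 284*E (Z(E, g) = -4*(-71*E + 148) = -4*(148 - 71*E) = -592 + 284*E)
9905 + Z(-24, Y(-14)) = 9905 + (-592 + 284*(-24)) = 9905 + (-592 - 6816) = 9905 - 7408 = 2497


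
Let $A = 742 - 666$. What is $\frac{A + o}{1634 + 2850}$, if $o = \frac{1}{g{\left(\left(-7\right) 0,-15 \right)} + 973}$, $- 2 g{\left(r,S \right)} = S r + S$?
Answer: $\frac{74519}{4396562} \approx 0.016949$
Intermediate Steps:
$A = 76$ ($A = 742 - 666 = 76$)
$g{\left(r,S \right)} = - \frac{S}{2} - \frac{S r}{2}$ ($g{\left(r,S \right)} = - \frac{S r + S}{2} = - \frac{S + S r}{2} = - \frac{S}{2} - \frac{S r}{2}$)
$o = \frac{2}{1961}$ ($o = \frac{1}{\left(- \frac{1}{2}\right) \left(-15\right) \left(1 - 0\right) + 973} = \frac{1}{\left(- \frac{1}{2}\right) \left(-15\right) \left(1 + 0\right) + 973} = \frac{1}{\left(- \frac{1}{2}\right) \left(-15\right) 1 + 973} = \frac{1}{\frac{15}{2} + 973} = \frac{1}{\frac{1961}{2}} = \frac{2}{1961} \approx 0.0010199$)
$\frac{A + o}{1634 + 2850} = \frac{76 + \frac{2}{1961}}{1634 + 2850} = \frac{149038}{1961 \cdot 4484} = \frac{149038}{1961} \cdot \frac{1}{4484} = \frac{74519}{4396562}$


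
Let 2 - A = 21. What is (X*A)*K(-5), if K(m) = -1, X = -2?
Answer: -38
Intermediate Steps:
A = -19 (A = 2 - 1*21 = 2 - 21 = -19)
(X*A)*K(-5) = -2*(-19)*(-1) = 38*(-1) = -38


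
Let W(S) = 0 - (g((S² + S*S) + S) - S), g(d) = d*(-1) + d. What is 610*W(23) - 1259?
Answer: 12771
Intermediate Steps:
g(d) = 0 (g(d) = -d + d = 0)
W(S) = S (W(S) = 0 - (0 - S) = 0 - (-1)*S = 0 + S = S)
610*W(23) - 1259 = 610*23 - 1259 = 14030 - 1259 = 12771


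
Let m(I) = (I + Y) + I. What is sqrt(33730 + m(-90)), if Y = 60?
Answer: sqrt(33610) ≈ 183.33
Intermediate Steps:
m(I) = 60 + 2*I (m(I) = (I + 60) + I = (60 + I) + I = 60 + 2*I)
sqrt(33730 + m(-90)) = sqrt(33730 + (60 + 2*(-90))) = sqrt(33730 + (60 - 180)) = sqrt(33730 - 120) = sqrt(33610)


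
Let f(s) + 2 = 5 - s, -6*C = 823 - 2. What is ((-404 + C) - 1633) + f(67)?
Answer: -13427/6 ≈ -2237.8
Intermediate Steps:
C = -821/6 (C = -(823 - 2)/6 = -⅙*821 = -821/6 ≈ -136.83)
f(s) = 3 - s (f(s) = -2 + (5 - s) = 3 - s)
((-404 + C) - 1633) + f(67) = ((-404 - 821/6) - 1633) + (3 - 1*67) = (-3245/6 - 1633) + (3 - 67) = -13043/6 - 64 = -13427/6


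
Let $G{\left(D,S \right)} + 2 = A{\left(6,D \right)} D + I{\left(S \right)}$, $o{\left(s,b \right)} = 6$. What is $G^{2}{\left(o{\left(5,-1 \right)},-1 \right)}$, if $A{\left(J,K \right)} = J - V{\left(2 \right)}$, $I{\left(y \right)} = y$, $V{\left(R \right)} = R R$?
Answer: $81$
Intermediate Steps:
$V{\left(R \right)} = R^{2}$
$A{\left(J,K \right)} = -4 + J$ ($A{\left(J,K \right)} = J - 2^{2} = J - 4 = -4 + J$)
$G{\left(D,S \right)} = -2 + S + 2 D$ ($G{\left(D,S \right)} = -2 + \left(\left(-4 + 6\right) D + S\right) = -2 + \left(2 D + S\right) = -2 + \left(S + 2 D\right) = -2 + S + 2 D$)
$G^{2}{\left(o{\left(5,-1 \right)},-1 \right)} = \left(-2 - 1 + 2 \cdot 6\right)^{2} = \left(-2 - 1 + 12\right)^{2} = 9^{2} = 81$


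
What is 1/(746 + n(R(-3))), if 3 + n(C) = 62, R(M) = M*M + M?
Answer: 1/805 ≈ 0.0012422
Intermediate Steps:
R(M) = M + M**2 (R(M) = M**2 + M = M + M**2)
n(C) = 59 (n(C) = -3 + 62 = 59)
1/(746 + n(R(-3))) = 1/(746 + 59) = 1/805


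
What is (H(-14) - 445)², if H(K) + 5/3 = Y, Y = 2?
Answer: 1779556/9 ≈ 1.9773e+5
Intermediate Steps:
H(K) = ⅓ (H(K) = -5/3 + 2 = ⅓)
(H(-14) - 445)² = (⅓ - 445)² = (-1334/3)² = 1779556/9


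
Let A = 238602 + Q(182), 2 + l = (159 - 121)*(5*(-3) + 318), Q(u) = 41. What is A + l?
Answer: 250155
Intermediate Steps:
l = 11512 (l = -2 + (159 - 121)*(5*(-3) + 318) = -2 + 38*(-15 + 318) = -2 + 38*303 = -2 + 11514 = 11512)
A = 238643 (A = 238602 + 41 = 238643)
A + l = 238643 + 11512 = 250155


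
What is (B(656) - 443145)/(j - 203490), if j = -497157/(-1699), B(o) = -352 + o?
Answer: 752386859/345232353 ≈ 2.1794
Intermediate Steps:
j = 497157/1699 (j = -497157*(-1/1699) = 497157/1699 ≈ 292.62)
(B(656) - 443145)/(j - 203490) = ((-352 + 656) - 443145)/(497157/1699 - 203490) = (304 - 443145)/(-345232353/1699) = -442841*(-1699/345232353) = 752386859/345232353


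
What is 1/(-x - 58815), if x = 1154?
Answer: -1/59969 ≈ -1.6675e-5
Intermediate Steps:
1/(-x - 58815) = 1/(-1*1154 - 58815) = 1/(-1154 - 58815) = 1/(-59969) = -1/59969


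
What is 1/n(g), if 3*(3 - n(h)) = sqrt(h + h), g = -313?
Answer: 27/707 + 3*I*sqrt(626)/707 ≈ 0.03819 + 0.10617*I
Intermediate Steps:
n(h) = 3 - sqrt(2)*sqrt(h)/3 (n(h) = 3 - sqrt(h + h)/3 = 3 - sqrt(2)*sqrt(h)/3)
1/n(g) = 1/(3 - sqrt(2)*sqrt(-313)/3) = 1/(3 - sqrt(2)*I*sqrt(313)/3) = 1/(3 - I*sqrt(626)/3)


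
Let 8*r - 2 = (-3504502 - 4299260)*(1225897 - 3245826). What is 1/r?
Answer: 2/3940761293225 ≈ 5.0752e-13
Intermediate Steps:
r = 3940761293225/2 (r = ¼ + ((-3504502 - 4299260)*(1225897 - 3245826))/8 = ¼ + (-7803762*(-2019929))/8 = ¼ + (⅛)*15763045172898 = ¼ + 7881522586449/4 = 3940761293225/2 ≈ 1.9704e+12)
1/r = 1/(3940761293225/2) = 2/3940761293225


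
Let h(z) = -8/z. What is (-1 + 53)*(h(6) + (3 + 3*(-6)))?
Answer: -2548/3 ≈ -849.33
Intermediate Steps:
(-1 + 53)*(h(6) + (3 + 3*(-6))) = (-1 + 53)*(-8/6 + (3 + 3*(-6))) = 52*(-8*⅙ + (3 - 18)) = 52*(-4/3 - 15) = 52*(-49/3) = -2548/3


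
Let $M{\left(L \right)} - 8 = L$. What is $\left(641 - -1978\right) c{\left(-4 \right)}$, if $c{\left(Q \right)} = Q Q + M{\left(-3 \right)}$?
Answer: $54999$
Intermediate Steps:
$M{\left(L \right)} = 8 + L$
$c{\left(Q \right)} = 5 + Q^{2}$ ($c{\left(Q \right)} = Q Q + \left(8 - 3\right) = Q^{2} + 5 = 5 + Q^{2}$)
$\left(641 - -1978\right) c{\left(-4 \right)} = \left(641 - -1978\right) \left(5 + \left(-4\right)^{2}\right) = \left(641 + 1978\right) \left(5 + 16\right) = 2619 \cdot 21 = 54999$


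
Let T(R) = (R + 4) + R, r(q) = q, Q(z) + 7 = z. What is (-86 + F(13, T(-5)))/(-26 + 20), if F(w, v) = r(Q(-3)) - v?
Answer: 15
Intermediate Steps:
Q(z) = -7 + z
T(R) = 4 + 2*R (T(R) = (4 + R) + R = 4 + 2*R)
F(w, v) = -10 - v (F(w, v) = (-7 - 3) - v = -10 - v)
(-86 + F(13, T(-5)))/(-26 + 20) = (-86 + (-10 - (4 + 2*(-5))))/(-26 + 20) = (-86 + (-10 - (4 - 10)))/(-6) = -(-86 + (-10 - 1*(-6)))/6 = -(-86 + (-10 + 6))/6 = -(-86 - 4)/6 = -1/6*(-90) = 15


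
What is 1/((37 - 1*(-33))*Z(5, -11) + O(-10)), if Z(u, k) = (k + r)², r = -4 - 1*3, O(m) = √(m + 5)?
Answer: 4536/102876481 - I*√5/514382405 ≈ 4.4092e-5 - 4.3471e-9*I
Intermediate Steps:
O(m) = √(5 + m)
r = -7 (r = -4 - 3 = -7)
Z(u, k) = (-7 + k)² (Z(u, k) = (k - 7)² = (-7 + k)²)
1/((37 - 1*(-33))*Z(5, -11) + O(-10)) = 1/((37 - 1*(-33))*(-7 - 11)² + √(5 - 10)) = 1/((37 + 33)*(-18)² + √(-5)) = 1/(70*324 + I*√5) = 1/(22680 + I*√5)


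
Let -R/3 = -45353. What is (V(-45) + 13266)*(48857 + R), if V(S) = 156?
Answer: 2481942552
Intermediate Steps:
R = 136059 (R = -3*(-45353) = 136059)
(V(-45) + 13266)*(48857 + R) = (156 + 13266)*(48857 + 136059) = 13422*184916 = 2481942552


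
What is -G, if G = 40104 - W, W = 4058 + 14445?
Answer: -21601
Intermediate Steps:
W = 18503
G = 21601 (G = 40104 - 1*18503 = 40104 - 18503 = 21601)
-G = -1*21601 = -21601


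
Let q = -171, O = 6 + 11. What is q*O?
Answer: -2907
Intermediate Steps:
O = 17
q*O = -171*17 = -2907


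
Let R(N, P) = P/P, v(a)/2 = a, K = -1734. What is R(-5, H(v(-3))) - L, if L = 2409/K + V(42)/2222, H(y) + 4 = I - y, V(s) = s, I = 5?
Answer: 1522153/642158 ≈ 2.3704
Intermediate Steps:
v(a) = 2*a
H(y) = 1 - y (H(y) = -4 + (5 - y) = 1 - y)
R(N, P) = 1
L = -879995/642158 (L = 2409/(-1734) + 42/2222 = 2409*(-1/1734) + 42*(1/2222) = -803/578 + 21/1111 = -879995/642158 ≈ -1.3704)
R(-5, H(v(-3))) - L = 1 - 1*(-879995/642158) = 1 + 879995/642158 = 1522153/642158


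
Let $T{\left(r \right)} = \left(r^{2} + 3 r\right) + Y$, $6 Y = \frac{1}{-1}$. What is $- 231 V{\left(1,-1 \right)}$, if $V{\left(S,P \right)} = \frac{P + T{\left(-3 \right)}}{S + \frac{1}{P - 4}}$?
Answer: $\frac{2695}{8} \approx 336.88$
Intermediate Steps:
$Y = - \frac{1}{6}$ ($Y = \frac{1}{6 \left(-1\right)} = \frac{1}{6} \left(-1\right) = - \frac{1}{6} \approx -0.16667$)
$T{\left(r \right)} = - \frac{1}{6} + r^{2} + 3 r$ ($T{\left(r \right)} = \left(r^{2} + 3 r\right) - \frac{1}{6} = - \frac{1}{6} + r^{2} + 3 r$)
$V{\left(S,P \right)} = \frac{- \frac{1}{6} + P}{S + \frac{1}{-4 + P}}$ ($V{\left(S,P \right)} = \frac{P + \left(- \frac{1}{6} + \left(-3\right)^{2} + 3 \left(-3\right)\right)}{S + \frac{1}{P - 4}} = \frac{P - \frac{1}{6}}{S + \frac{1}{-4 + P}} = \frac{- \frac{1}{6} + P}{S + \frac{1}{-4 + P}}$)
$- 231 V{\left(1,-1 \right)} = - 231 \frac{4 - -25 + 6 \left(-1\right)^{2}}{6 \left(1 - 4 - 1\right)} = - 231 \frac{4 + 25 + 6 \cdot 1}{6 \left(1 - 4 - 1\right)} = - 231 \frac{4 + 25 + 6}{6 \left(-4\right)} = - 231 \cdot \frac{1}{6} \left(- \frac{1}{4}\right) 35 = \left(-231\right) \left(- \frac{35}{24}\right) = \frac{2695}{8}$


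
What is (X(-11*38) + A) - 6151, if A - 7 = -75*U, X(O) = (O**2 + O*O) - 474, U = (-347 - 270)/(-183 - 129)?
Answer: 35638895/104 ≈ 3.4268e+5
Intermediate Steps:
U = 617/312 (U = -617/(-312) = -617*(-1/312) = 617/312 ≈ 1.9776)
X(O) = -474 + 2*O**2 (X(O) = (O**2 + O**2) - 474 = 2*O**2 - 474 = -474 + 2*O**2)
A = -14697/104 (A = 7 - 75*617/312 = 7 - 15425/104 = -14697/104 ≈ -141.32)
(X(-11*38) + A) - 6151 = ((-474 + 2*(-11*38)**2) - 14697/104) - 6151 = ((-474 + 2*(-418)**2) - 14697/104) - 6151 = ((-474 + 2*174724) - 14697/104) - 6151 = ((-474 + 349448) - 14697/104) - 6151 = (348974 - 14697/104) - 6151 = 36278599/104 - 6151 = 35638895/104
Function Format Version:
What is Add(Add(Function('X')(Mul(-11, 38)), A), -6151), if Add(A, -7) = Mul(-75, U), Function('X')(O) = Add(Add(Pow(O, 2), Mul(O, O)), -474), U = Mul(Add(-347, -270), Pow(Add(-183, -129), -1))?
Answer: Rational(35638895, 104) ≈ 3.4268e+5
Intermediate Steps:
U = Rational(617, 312) (U = Mul(-617, Pow(-312, -1)) = Mul(-617, Rational(-1, 312)) = Rational(617, 312) ≈ 1.9776)
Function('X')(O) = Add(-474, Mul(2, Pow(O, 2))) (Function('X')(O) = Add(Add(Pow(O, 2), Pow(O, 2)), -474) = Add(Mul(2, Pow(O, 2)), -474) = Add(-474, Mul(2, Pow(O, 2))))
A = Rational(-14697, 104) (A = Add(7, Mul(-75, Rational(617, 312))) = Add(7, Rational(-15425, 104)) = Rational(-14697, 104) ≈ -141.32)
Add(Add(Function('X')(Mul(-11, 38)), A), -6151) = Add(Add(Add(-474, Mul(2, Pow(Mul(-11, 38), 2))), Rational(-14697, 104)), -6151) = Add(Add(Add(-474, Mul(2, Pow(-418, 2))), Rational(-14697, 104)), -6151) = Add(Add(Add(-474, Mul(2, 174724)), Rational(-14697, 104)), -6151) = Add(Add(Add(-474, 349448), Rational(-14697, 104)), -6151) = Add(Add(348974, Rational(-14697, 104)), -6151) = Add(Rational(36278599, 104), -6151) = Rational(35638895, 104)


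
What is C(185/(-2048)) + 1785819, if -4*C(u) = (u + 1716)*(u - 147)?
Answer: 31019687101007/16777216 ≈ 1.8489e+6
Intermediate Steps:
C(u) = -(-147 + u)*(1716 + u)/4 (C(u) = -(u + 1716)*(u - 147)/4 = -(1716 + u)*(-147 + u)/4 = -(-147 + u)*(1716 + u)/4)
C(185/(-2048)) + 1785819 = (63063 - 290265/(4*(-2048)) - (185/(-2048))**2/4) + 1785819 = (63063 - 290265*(-1)/(4*2048) - (185*(-1/2048))**2/4) + 1785819 = (63063 - 1569/4*(-185/2048) - (-185/2048)**2/4) + 1785819 = (63063 + 290265/8192 - 1/4*34225/4194304) + 1785819 = (63063 + 290265/8192 - 34225/16777216) + 1785819 = 1058616001103/16777216 + 1785819 = 31019687101007/16777216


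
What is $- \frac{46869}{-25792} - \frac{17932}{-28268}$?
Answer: $\frac{446848759}{182272064} \approx 2.4515$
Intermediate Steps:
$- \frac{46869}{-25792} - \frac{17932}{-28268} = \left(-46869\right) \left(- \frac{1}{25792}\right) - - \frac{4483}{7067} = \frac{46869}{25792} + \frac{4483}{7067} = \frac{446848759}{182272064}$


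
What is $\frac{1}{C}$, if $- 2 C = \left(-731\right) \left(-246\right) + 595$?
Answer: $- \frac{2}{180421} \approx -1.1085 \cdot 10^{-5}$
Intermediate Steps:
$C = - \frac{180421}{2}$ ($C = - \frac{\left(-731\right) \left(-246\right) + 595}{2} = - \frac{179826 + 595}{2} = \left(- \frac{1}{2}\right) 180421 = - \frac{180421}{2} \approx -90211.0$)
$\frac{1}{C} = \frac{1}{- \frac{180421}{2}} = - \frac{2}{180421}$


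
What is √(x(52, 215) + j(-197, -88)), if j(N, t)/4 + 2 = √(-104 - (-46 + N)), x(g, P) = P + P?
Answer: √(422 + 4*√139) ≈ 21.660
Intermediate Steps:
x(g, P) = 2*P
j(N, t) = -8 + 4*√(-58 - N) (j(N, t) = -8 + 4*√(-104 - (-46 + N)) = -8 + 4*√(-104 + (46 - N)) = -8 + 4*√(-58 - N))
√(x(52, 215) + j(-197, -88)) = √(2*215 + (-8 + 4*√(-58 - 1*(-197)))) = √(430 + (-8 + 4*√(-58 + 197))) = √(430 + (-8 + 4*√139)) = √(422 + 4*√139)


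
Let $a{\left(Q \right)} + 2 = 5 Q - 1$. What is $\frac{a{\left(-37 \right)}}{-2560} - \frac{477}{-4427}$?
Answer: $\frac{513349}{2833280} \approx 0.18119$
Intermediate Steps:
$a{\left(Q \right)} = -3 + 5 Q$ ($a{\left(Q \right)} = -2 + \left(5 Q - 1\right) = -2 + \left(-1 + 5 Q\right) = -3 + 5 Q$)
$\frac{a{\left(-37 \right)}}{-2560} - \frac{477}{-4427} = \frac{-3 + 5 \left(-37\right)}{-2560} - \frac{477}{-4427} = \left(-3 - 185\right) \left(- \frac{1}{2560}\right) - - \frac{477}{4427} = \left(-188\right) \left(- \frac{1}{2560}\right) + \frac{477}{4427} = \frac{47}{640} + \frac{477}{4427} = \frac{513349}{2833280}$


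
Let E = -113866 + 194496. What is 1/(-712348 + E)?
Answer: -1/631718 ≈ -1.5830e-6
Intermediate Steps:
E = 80630
1/(-712348 + E) = 1/(-712348 + 80630) = 1/(-631718) = -1/631718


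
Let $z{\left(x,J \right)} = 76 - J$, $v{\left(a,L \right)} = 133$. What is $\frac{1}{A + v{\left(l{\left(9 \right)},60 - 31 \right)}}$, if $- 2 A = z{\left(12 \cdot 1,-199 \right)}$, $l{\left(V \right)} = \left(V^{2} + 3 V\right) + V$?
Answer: $- \frac{2}{9} \approx -0.22222$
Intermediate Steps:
$l{\left(V \right)} = V^{2} + 4 V$
$A = - \frac{275}{2}$ ($A = - \frac{76 - -199}{2} = - \frac{76 + 199}{2} = \left(- \frac{1}{2}\right) 275 = - \frac{275}{2} \approx -137.5$)
$\frac{1}{A + v{\left(l{\left(9 \right)},60 - 31 \right)}} = \frac{1}{- \frac{275}{2} + 133} = \frac{1}{- \frac{9}{2}} = - \frac{2}{9}$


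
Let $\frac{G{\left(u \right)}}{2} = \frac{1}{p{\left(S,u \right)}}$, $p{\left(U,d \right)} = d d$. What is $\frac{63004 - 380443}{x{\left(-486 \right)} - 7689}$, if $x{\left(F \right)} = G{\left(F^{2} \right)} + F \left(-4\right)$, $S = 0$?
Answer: $\frac{8854730827752312}{160252611069959} \approx 55.255$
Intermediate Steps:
$p{\left(U,d \right)} = d^{2}$
$G{\left(u \right)} = \frac{2}{u^{2}}$
$x{\left(F \right)} = - 4 F + \frac{2}{F^{4}}$ ($x{\left(F \right)} = \frac{2}{F^{4}} + F \left(-4\right) = \frac{2}{F^{4}} - 4 F = - 4 F + \frac{2}{F^{4}}$)
$\frac{63004 - 380443}{x{\left(-486 \right)} - 7689} = \frac{63004 - 380443}{\left(\left(-4\right) \left(-486\right) + \frac{2}{55788550416}\right) - 7689} = - \frac{317439}{\left(1944 + 2 \cdot \frac{1}{55788550416}\right) - 7689} = - \frac{317439}{\left(1944 + \frac{1}{27894275208}\right) - 7689} = - \frac{317439}{\frac{54226471004353}{27894275208} - 7689} = - \frac{317439}{- \frac{160252611069959}{27894275208}} = \left(-317439\right) \left(- \frac{27894275208}{160252611069959}\right) = \frac{8854730827752312}{160252611069959}$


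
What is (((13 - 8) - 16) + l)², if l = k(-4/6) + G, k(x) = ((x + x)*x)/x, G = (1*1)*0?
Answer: 1369/9 ≈ 152.11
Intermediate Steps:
G = 0 (G = 1*0 = 0)
k(x) = 2*x (k(x) = ((2*x)*x)/x = (2*x²)/x = 2*x)
l = -4/3 (l = 2*(-4/6) + 0 = 2*(-4*⅙) + 0 = 2*(-⅔) + 0 = -4/3 + 0 = -4/3 ≈ -1.3333)
(((13 - 8) - 16) + l)² = (((13 - 8) - 16) - 4/3)² = ((5 - 16) - 4/3)² = (-11 - 4/3)² = (-37/3)² = 1369/9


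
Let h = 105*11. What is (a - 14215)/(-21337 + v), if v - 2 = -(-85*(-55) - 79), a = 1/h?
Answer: 16418324/29950305 ≈ 0.54819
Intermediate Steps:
h = 1155
a = 1/1155 ≈ 0.00086580
v = -4594 (v = 2 - (-85*(-55) - 79) = 2 - (4675 - 79) = 2 - 1*4596 = 2 - 4596 = -4594)
(a - 14215)/(-21337 + v) = (1/1155 - 14215)/(-21337 - 4594) = -16418324/1155/(-25931) = -16418324/1155*(-1/25931) = 16418324/29950305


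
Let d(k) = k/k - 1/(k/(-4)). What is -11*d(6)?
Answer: -55/3 ≈ -18.333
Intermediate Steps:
d(k) = 1 + 4/k (d(k) = 1 - 1/(k*(-¼)) = 1 - 1/((-k/4)) = 1 - (-4)/k = 1 + 4/k)
-11*d(6) = -11*(4 + 6)/6 = -11*10/6 = -11*5/3 = -55/3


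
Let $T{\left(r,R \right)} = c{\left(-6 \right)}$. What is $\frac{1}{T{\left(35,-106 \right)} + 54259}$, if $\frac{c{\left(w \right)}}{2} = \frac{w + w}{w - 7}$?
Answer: $\frac{13}{705391} \approx 1.843 \cdot 10^{-5}$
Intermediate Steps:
$c{\left(w \right)} = \frac{4 w}{-7 + w}$ ($c{\left(w \right)} = 2 \frac{w + w}{w - 7} = 2 \frac{2 w}{-7 + w} = \frac{4 w}{-7 + w}$)
$T{\left(r,R \right)} = \frac{24}{13}$ ($T{\left(r,R \right)} = 4 \left(-6\right) \frac{1}{-7 - 6} = 4 \left(-6\right) \frac{1}{-13} = 4 \left(-6\right) \left(- \frac{1}{13}\right) = \frac{24}{13}$)
$\frac{1}{T{\left(35,-106 \right)} + 54259} = \frac{1}{\frac{24}{13} + 54259} = \frac{1}{\frac{705391}{13}} = \frac{13}{705391}$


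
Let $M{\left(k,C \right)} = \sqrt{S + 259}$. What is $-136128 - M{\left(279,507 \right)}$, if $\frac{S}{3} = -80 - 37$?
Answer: $-136128 - 2 i \sqrt{23} \approx -1.3613 \cdot 10^{5} - 9.5917 i$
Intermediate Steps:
$S = -351$ ($S = 3 \left(-80 - 37\right) = 3 \left(-117\right) = -351$)
$M{\left(k,C \right)} = 2 i \sqrt{23}$ ($M{\left(k,C \right)} = \sqrt{-351 + 259} = \sqrt{-92} = 2 i \sqrt{23}$)
$-136128 - M{\left(279,507 \right)} = -136128 - 2 i \sqrt{23}$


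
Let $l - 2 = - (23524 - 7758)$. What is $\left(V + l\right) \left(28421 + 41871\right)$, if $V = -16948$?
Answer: $-2299391904$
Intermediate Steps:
$l = -15764$ ($l = 2 - \left(23524 - 7758\right) = 2 - 15766 = -15764$)
$\left(V + l\right) \left(28421 + 41871\right) = \left(-16948 - 15764\right) \left(28421 + 41871\right) = \left(-32712\right) 70292 = -2299391904$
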